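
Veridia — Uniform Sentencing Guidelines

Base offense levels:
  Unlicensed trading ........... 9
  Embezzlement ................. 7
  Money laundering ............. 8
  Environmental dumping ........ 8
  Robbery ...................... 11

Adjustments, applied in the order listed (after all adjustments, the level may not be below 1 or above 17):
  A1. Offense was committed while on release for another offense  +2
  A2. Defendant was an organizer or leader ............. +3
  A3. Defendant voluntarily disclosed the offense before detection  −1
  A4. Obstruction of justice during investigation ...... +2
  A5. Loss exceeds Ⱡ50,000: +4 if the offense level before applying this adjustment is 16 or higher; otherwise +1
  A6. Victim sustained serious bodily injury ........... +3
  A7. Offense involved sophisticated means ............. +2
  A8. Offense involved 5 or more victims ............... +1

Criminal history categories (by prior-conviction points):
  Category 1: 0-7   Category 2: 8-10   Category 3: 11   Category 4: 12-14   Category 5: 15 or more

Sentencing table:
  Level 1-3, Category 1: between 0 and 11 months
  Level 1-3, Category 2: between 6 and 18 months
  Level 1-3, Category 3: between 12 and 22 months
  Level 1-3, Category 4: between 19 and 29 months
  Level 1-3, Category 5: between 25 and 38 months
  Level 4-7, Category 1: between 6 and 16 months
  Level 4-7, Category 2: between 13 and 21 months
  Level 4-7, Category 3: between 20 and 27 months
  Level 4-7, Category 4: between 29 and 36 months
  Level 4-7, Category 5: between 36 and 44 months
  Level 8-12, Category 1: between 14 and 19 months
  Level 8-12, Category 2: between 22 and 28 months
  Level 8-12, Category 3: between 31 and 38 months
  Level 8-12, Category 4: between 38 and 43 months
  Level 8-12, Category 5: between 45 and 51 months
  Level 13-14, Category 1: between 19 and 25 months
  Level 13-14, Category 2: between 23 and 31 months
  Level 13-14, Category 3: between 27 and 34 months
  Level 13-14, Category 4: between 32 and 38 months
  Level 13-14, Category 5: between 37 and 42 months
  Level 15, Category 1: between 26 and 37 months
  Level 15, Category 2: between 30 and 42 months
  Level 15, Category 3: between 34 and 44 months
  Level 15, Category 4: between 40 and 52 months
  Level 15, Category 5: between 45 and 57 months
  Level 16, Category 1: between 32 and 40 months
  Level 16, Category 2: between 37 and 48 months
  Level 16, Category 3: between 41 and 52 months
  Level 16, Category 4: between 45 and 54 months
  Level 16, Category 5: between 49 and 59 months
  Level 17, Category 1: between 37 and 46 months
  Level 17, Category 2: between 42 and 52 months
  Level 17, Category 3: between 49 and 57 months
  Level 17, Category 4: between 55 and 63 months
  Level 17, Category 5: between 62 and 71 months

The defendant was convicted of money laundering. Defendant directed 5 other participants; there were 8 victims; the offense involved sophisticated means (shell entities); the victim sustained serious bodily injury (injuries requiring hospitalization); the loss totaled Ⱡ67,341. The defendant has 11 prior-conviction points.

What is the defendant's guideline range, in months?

49-57 months

Base offense level for money laundering: 8.
A1 does not apply.
A2 applies: 8 + 3 = 11.
A4 does not apply.
A5 applies (level before this adjustment is 11 < 16, so +1): 11 + 1 = 12.
A6 applies: 12 + 3 = 15.
A7 applies: 15 + 2 = 17.
A8 applies: 17 + 1 = 18.
Level 18 exceeds the maximum of 17; capped at 17.
Final offense level: 17.
Criminal history: 11 prior points → Category 3 (11).
Level 17 falls in the 17 band.
Grid: Level 17 × Category 3 = 49-57 months.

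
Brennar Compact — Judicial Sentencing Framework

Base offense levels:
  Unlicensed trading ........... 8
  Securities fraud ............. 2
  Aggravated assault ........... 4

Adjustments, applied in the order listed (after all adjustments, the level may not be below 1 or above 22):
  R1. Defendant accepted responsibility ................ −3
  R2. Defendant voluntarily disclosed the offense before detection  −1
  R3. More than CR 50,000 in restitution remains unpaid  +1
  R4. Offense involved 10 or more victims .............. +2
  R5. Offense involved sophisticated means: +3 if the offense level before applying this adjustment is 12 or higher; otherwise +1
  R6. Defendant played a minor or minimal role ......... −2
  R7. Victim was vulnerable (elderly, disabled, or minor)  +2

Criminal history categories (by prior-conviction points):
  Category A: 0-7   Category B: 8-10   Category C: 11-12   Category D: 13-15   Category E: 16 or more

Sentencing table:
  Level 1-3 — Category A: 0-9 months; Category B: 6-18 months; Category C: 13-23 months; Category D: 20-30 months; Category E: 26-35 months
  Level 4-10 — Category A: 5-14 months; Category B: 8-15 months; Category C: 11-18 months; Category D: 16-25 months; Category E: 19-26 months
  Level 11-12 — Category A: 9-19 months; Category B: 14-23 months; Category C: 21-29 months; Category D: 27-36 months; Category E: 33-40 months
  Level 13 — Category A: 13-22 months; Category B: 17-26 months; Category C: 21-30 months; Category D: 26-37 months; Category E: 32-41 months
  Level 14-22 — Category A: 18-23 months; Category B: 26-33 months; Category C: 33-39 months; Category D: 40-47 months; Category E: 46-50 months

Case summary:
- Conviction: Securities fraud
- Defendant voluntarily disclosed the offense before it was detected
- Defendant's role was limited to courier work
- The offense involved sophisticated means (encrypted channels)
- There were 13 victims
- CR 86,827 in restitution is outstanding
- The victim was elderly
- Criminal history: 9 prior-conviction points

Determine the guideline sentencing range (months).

8-15 months

Base offense level for securities fraud: 2.
R1 does not apply.
R2 applies: 2 − 1 = 1.
R3 applies: 1 + 1 = 2.
R4 applies: 2 + 2 = 4.
R5 applies (level before this adjustment is 4 < 12, so +1): 4 + 1 = 5.
R6 applies: 5 − 2 = 3.
R7 applies: 3 + 2 = 5.
Final offense level: 5.
Criminal history: 9 prior points → Category B (8-10).
Level 5 falls in the 4-10 band.
Grid: Level 4-10 × Category B = 8-15 months.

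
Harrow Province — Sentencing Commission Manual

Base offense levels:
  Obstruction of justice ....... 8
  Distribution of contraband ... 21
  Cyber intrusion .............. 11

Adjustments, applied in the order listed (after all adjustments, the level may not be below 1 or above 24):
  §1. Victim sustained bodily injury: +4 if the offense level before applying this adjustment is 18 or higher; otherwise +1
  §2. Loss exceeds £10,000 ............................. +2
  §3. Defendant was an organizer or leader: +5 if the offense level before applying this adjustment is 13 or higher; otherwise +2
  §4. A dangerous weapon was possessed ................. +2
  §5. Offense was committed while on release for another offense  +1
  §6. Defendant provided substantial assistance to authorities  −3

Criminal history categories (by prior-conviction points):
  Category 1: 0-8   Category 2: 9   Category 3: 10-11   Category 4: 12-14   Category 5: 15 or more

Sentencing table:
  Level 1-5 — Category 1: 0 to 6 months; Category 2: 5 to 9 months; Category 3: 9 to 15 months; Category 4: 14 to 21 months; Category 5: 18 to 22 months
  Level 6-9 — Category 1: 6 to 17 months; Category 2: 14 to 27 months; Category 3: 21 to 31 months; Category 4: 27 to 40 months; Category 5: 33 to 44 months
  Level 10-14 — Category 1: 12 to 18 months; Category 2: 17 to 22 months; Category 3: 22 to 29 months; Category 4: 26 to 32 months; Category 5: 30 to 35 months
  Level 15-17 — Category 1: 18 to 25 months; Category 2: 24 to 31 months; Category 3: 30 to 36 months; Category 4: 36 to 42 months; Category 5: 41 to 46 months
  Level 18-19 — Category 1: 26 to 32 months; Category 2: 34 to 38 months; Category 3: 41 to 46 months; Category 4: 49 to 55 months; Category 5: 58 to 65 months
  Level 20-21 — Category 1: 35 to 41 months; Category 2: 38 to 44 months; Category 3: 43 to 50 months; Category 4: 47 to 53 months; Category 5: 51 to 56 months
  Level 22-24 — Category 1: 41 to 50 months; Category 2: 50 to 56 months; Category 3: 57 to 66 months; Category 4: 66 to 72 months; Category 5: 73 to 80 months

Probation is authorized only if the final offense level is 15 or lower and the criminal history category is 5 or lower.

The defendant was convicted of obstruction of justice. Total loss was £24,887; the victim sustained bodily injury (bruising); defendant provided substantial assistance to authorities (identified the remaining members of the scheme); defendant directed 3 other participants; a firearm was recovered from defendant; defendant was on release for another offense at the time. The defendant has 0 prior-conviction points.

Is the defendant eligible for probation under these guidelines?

Base offense level for obstruction of justice: 8.
§1 applies (level before this adjustment is 8 < 18, so +1): 8 + 1 = 9.
§2 applies: 9 + 2 = 11.
§3 applies (level before this adjustment is 11 < 13, so +2): 11 + 2 = 13.
§4 applies: 13 + 2 = 15.
§5 applies: 15 + 1 = 16.
§6 applies: 16 − 3 = 13.
Final offense level: 13.
Criminal history: 0 prior points → Category 1 (0-8).
Level 13 falls in the 10-14 band.
Grid: Level 10-14 × Category 1 = 12-18 months.
Probation check: level 13 ≤ 15 and category 1 ≤ 5 → eligible.

Yes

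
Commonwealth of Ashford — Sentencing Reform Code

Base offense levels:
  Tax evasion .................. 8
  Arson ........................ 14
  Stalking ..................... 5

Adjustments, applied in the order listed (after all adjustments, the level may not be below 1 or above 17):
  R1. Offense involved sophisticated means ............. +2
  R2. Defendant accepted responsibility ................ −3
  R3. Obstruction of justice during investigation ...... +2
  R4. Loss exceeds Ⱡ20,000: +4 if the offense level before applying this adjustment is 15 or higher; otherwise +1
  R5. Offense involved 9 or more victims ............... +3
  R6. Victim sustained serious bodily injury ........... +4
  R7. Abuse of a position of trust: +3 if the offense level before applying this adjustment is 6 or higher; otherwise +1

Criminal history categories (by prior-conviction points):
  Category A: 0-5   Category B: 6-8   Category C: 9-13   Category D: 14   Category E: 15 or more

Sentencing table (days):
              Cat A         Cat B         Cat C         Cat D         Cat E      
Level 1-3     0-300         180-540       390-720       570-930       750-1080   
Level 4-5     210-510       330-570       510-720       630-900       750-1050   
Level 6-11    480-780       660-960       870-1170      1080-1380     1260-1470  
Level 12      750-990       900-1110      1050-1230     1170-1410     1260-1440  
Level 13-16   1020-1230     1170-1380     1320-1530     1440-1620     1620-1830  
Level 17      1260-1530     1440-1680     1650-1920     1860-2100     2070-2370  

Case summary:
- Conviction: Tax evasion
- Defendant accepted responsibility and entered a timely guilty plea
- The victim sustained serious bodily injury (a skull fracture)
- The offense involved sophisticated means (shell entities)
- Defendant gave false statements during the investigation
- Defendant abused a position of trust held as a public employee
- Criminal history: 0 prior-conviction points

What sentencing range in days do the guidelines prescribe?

1020-1230 days

Base offense level for tax evasion: 8.
R1 applies: 8 + 2 = 10.
R2 applies: 10 − 3 = 7.
R3 applies: 7 + 2 = 9.
R4 does not apply.
R6 applies: 9 + 4 = 13.
R7 applies (level before this adjustment is 13 ≥ 6, so +3): 13 + 3 = 16.
Final offense level: 16.
Criminal history: 0 prior points → Category A (0-5).
Level 16 falls in the 13-16 band.
Grid: Level 13-16 × Category A = 1020-1230 days.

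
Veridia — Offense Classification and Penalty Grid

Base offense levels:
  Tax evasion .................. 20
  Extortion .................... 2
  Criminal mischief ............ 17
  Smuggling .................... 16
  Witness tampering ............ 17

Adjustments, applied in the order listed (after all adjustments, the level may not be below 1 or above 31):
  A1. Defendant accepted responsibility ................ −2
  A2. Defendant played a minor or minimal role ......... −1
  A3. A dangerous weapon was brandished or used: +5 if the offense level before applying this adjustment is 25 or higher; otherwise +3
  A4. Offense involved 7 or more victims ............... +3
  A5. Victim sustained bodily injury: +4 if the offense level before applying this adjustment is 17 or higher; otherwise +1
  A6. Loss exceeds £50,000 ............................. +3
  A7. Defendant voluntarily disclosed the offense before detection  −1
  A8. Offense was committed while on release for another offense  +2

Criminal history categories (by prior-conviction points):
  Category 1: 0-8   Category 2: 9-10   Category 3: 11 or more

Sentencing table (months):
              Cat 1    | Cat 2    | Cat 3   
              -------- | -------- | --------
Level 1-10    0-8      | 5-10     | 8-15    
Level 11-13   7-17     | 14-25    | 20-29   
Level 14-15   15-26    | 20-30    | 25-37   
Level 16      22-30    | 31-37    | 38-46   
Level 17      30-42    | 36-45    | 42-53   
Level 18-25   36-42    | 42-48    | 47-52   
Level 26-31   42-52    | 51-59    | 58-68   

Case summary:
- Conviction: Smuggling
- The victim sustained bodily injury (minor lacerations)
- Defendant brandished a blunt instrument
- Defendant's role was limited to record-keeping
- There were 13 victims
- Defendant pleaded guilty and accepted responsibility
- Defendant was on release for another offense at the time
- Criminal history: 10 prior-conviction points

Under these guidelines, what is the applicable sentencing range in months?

42-48 months

Base offense level for smuggling: 16.
A1 applies: 16 − 2 = 14.
A2 applies: 14 − 1 = 13.
A3 applies (level before this adjustment is 13 < 25, so +3): 13 + 3 = 16.
A4 applies: 16 + 3 = 19.
A5 applies (level before this adjustment is 19 ≥ 17, so +4): 19 + 4 = 23.
A6 does not apply.
A7 does not apply.
A8 applies: 23 + 2 = 25.
Final offense level: 25.
Criminal history: 10 prior points → Category 2 (9-10).
Level 25 falls in the 18-25 band.
Grid: Level 18-25 × Category 2 = 42-48 months.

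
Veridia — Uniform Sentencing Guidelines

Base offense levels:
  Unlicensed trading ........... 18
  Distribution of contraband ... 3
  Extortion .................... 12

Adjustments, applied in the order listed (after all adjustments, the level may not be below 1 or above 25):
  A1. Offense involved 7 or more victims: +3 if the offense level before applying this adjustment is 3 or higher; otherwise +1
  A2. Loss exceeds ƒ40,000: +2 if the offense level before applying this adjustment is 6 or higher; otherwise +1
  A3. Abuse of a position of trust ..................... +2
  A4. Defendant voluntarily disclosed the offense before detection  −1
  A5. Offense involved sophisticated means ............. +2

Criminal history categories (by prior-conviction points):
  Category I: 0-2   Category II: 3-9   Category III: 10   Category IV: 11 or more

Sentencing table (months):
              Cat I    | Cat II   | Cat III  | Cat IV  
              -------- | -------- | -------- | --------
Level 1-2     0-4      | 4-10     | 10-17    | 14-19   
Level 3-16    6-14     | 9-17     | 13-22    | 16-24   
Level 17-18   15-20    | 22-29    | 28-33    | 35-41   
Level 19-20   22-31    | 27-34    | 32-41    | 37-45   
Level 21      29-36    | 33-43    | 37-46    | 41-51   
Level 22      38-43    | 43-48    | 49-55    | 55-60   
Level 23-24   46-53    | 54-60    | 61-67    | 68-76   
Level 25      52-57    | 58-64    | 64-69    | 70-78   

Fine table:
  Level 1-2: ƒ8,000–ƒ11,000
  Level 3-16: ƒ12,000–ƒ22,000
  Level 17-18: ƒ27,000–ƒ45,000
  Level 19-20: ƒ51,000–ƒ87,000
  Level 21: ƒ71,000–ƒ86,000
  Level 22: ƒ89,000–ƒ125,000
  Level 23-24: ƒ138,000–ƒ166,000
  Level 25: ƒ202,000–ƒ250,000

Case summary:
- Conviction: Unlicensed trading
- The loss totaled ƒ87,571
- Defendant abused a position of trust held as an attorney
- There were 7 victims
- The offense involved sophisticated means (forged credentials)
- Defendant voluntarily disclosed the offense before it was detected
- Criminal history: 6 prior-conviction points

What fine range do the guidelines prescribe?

Base offense level for unlicensed trading: 18.
A1 applies (level before this adjustment is 18 ≥ 3, so +3): 18 + 3 = 21.
A2 applies (level before this adjustment is 21 ≥ 6, so +2): 21 + 2 = 23.
A3 applies: 23 + 2 = 25.
A4 applies: 25 − 1 = 24.
A5 applies: 24 + 2 = 26.
Level 26 exceeds the maximum of 25; capped at 25.
Final offense level: 25.
Level 25 falls in the 25 band.
Fine table: Level 25 → ƒ202,000–ƒ250,000.

ƒ202,000–ƒ250,000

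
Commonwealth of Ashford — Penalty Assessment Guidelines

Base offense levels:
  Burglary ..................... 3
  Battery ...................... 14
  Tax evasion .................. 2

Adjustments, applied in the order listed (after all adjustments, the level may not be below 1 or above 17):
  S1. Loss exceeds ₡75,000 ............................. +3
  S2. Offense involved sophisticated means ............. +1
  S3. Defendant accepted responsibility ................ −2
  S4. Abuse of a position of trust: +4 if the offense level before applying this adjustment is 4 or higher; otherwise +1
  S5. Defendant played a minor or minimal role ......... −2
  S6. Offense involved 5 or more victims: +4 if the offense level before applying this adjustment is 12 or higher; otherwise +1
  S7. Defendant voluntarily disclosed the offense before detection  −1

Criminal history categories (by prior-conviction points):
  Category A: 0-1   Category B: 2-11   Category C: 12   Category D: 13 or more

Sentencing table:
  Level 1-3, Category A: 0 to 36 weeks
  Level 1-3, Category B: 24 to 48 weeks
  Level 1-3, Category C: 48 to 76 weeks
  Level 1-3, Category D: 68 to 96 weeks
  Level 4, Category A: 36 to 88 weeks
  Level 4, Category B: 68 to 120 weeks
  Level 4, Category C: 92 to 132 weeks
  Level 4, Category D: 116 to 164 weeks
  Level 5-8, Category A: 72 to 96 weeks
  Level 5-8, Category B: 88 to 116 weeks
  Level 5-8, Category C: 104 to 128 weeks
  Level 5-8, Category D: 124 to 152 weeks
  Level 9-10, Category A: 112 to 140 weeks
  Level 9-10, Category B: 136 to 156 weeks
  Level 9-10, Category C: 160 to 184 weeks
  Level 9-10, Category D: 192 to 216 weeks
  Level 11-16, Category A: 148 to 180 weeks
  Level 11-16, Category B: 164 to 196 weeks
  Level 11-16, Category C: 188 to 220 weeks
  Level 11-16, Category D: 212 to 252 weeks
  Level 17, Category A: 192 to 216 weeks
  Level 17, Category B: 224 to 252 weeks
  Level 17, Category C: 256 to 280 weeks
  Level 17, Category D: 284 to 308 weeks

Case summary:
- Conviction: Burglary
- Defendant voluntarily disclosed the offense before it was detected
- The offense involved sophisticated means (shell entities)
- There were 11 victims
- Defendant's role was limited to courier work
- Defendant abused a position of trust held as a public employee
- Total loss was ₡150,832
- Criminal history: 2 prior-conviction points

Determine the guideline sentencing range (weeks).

Base offense level for burglary: 3.
S1 applies: 3 + 3 = 6.
S2 applies: 6 + 1 = 7.
S4 applies (level before this adjustment is 7 ≥ 4, so +4): 7 + 4 = 11.
S5 applies: 11 − 2 = 9.
S6 applies (level before this adjustment is 9 < 12, so +1): 9 + 1 = 10.
S7 applies: 10 − 1 = 9.
Final offense level: 9.
Criminal history: 2 prior points → Category B (2-11).
Level 9 falls in the 9-10 band.
Grid: Level 9-10 × Category B = 136-156 weeks.

136-156 weeks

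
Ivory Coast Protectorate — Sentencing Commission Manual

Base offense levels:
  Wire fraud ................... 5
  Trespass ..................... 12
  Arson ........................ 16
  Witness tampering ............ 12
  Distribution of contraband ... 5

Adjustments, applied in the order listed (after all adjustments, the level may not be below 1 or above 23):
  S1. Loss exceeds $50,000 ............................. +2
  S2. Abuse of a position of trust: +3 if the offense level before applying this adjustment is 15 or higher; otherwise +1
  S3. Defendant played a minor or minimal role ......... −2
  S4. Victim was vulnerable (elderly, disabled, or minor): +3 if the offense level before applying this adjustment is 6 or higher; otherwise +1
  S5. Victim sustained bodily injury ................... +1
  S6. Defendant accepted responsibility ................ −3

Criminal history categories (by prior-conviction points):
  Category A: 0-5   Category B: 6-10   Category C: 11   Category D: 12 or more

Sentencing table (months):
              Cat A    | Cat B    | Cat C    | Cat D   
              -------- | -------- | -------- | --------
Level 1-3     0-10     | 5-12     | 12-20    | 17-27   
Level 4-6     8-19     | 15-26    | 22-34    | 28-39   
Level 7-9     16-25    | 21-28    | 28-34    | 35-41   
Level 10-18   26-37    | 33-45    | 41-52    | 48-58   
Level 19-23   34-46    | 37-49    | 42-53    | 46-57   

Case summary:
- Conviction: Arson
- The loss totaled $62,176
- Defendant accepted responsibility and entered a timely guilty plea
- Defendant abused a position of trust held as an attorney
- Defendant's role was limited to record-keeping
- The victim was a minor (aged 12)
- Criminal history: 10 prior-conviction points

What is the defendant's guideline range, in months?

Base offense level for arson: 16.
S1 applies: 16 + 2 = 18.
S2 applies (level before this adjustment is 18 ≥ 15, so +3): 18 + 3 = 21.
S3 applies: 21 − 2 = 19.
S4 applies (level before this adjustment is 19 ≥ 6, so +3): 19 + 3 = 22.
S5 does not apply.
S6 applies: 22 − 3 = 19.
Final offense level: 19.
Criminal history: 10 prior points → Category B (6-10).
Level 19 falls in the 19-23 band.
Grid: Level 19-23 × Category B = 37-49 months.

37-49 months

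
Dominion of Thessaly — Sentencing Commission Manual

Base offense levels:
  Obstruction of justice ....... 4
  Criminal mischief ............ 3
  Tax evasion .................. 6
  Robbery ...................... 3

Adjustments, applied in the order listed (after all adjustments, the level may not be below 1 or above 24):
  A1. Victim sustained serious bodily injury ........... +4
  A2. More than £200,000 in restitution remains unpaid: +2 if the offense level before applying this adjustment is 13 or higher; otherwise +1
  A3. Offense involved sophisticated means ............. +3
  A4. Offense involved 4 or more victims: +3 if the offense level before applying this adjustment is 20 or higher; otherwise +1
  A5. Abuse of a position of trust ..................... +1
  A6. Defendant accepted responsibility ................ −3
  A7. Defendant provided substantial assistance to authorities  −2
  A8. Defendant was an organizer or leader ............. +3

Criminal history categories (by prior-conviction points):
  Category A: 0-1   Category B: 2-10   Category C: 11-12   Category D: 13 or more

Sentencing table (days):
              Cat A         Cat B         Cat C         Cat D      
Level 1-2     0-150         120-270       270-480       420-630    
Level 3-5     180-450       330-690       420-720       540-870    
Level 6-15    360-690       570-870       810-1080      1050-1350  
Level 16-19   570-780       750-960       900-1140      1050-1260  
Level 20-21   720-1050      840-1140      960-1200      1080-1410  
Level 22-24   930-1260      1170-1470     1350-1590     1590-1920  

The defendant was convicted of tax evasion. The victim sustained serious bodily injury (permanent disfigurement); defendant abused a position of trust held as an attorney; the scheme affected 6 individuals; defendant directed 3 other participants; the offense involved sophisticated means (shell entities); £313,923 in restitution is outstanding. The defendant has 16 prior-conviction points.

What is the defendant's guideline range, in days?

1050-1260 days

Base offense level for tax evasion: 6.
A1 applies: 6 + 4 = 10.
A2 applies (level before this adjustment is 10 < 13, so +1): 10 + 1 = 11.
A3 applies: 11 + 3 = 14.
A4 applies (level before this adjustment is 14 < 20, so +1): 14 + 1 = 15.
A5 applies: 15 + 1 = 16.
A6 does not apply.
A8 applies: 16 + 3 = 19.
Final offense level: 19.
Criminal history: 16 prior points → Category D (13+).
Level 19 falls in the 16-19 band.
Grid: Level 16-19 × Category D = 1050-1260 days.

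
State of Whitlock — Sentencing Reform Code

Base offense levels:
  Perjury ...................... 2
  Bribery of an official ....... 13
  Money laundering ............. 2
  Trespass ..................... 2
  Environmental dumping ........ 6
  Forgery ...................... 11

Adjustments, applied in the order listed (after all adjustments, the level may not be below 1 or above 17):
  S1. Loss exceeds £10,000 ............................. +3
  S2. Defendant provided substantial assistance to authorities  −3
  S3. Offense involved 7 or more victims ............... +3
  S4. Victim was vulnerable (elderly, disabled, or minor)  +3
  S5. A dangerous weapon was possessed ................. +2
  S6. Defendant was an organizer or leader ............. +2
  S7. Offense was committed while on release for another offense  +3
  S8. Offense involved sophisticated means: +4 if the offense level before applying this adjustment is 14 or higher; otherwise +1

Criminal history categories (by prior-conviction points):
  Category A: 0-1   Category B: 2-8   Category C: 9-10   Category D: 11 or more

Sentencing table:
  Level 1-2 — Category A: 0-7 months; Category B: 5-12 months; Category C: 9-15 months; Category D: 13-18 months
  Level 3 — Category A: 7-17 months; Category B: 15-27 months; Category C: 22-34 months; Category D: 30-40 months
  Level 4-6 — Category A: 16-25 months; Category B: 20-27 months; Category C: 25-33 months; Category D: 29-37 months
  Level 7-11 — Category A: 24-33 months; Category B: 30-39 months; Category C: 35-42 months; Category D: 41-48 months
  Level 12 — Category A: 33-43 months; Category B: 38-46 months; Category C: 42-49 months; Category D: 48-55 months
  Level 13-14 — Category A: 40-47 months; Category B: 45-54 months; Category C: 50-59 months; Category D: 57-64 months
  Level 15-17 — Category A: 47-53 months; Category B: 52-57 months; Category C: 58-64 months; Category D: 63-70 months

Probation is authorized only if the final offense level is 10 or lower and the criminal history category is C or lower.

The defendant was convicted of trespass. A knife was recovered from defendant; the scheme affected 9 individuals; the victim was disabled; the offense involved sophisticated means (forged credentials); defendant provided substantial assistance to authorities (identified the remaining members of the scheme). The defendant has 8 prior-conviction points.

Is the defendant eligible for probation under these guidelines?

Base offense level for trespass: 2.
S1 does not apply.
S2 applies: 2 − 3 = -1.
S3 applies: -1 + 3 = 2.
S4 applies: 2 + 3 = 5.
S5 applies: 5 + 2 = 7.
S6 does not apply.
S7 does not apply.
S8 applies (level before this adjustment is 7 < 14, so +1): 7 + 1 = 8.
Final offense level: 8.
Criminal history: 8 prior points → Category B (2-8).
Level 8 falls in the 7-11 band.
Grid: Level 7-11 × Category B = 30-39 months.
Probation check: level 8 ≤ 10 and category B ≤ C → eligible.

Yes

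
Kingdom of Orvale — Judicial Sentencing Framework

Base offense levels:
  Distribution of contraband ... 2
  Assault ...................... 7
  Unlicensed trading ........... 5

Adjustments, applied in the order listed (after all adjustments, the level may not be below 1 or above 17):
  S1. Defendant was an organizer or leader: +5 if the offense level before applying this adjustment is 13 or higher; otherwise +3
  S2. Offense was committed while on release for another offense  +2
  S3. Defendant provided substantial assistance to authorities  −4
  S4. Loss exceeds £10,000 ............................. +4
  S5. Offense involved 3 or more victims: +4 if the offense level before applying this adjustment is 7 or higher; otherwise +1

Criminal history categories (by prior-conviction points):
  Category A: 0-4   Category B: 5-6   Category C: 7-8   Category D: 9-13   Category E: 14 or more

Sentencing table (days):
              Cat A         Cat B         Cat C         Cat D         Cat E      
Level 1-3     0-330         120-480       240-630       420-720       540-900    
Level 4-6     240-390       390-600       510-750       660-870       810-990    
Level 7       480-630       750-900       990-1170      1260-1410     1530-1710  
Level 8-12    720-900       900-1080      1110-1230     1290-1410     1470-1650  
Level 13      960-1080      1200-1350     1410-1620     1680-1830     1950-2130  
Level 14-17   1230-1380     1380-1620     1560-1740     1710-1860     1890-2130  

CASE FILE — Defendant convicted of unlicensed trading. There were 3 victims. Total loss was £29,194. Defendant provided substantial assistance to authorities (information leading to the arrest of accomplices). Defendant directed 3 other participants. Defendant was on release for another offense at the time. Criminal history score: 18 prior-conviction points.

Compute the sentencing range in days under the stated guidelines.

Base offense level for unlicensed trading: 5.
S1 applies (level before this adjustment is 5 < 13, so +3): 5 + 3 = 8.
S2 applies: 8 + 2 = 10.
S3 applies: 10 − 4 = 6.
S4 applies: 6 + 4 = 10.
S5 applies (level before this adjustment is 10 ≥ 7, so +4): 10 + 4 = 14.
Final offense level: 14.
Criminal history: 18 prior points → Category E (14+).
Level 14 falls in the 14-17 band.
Grid: Level 14-17 × Category E = 1890-2130 days.

1890-2130 days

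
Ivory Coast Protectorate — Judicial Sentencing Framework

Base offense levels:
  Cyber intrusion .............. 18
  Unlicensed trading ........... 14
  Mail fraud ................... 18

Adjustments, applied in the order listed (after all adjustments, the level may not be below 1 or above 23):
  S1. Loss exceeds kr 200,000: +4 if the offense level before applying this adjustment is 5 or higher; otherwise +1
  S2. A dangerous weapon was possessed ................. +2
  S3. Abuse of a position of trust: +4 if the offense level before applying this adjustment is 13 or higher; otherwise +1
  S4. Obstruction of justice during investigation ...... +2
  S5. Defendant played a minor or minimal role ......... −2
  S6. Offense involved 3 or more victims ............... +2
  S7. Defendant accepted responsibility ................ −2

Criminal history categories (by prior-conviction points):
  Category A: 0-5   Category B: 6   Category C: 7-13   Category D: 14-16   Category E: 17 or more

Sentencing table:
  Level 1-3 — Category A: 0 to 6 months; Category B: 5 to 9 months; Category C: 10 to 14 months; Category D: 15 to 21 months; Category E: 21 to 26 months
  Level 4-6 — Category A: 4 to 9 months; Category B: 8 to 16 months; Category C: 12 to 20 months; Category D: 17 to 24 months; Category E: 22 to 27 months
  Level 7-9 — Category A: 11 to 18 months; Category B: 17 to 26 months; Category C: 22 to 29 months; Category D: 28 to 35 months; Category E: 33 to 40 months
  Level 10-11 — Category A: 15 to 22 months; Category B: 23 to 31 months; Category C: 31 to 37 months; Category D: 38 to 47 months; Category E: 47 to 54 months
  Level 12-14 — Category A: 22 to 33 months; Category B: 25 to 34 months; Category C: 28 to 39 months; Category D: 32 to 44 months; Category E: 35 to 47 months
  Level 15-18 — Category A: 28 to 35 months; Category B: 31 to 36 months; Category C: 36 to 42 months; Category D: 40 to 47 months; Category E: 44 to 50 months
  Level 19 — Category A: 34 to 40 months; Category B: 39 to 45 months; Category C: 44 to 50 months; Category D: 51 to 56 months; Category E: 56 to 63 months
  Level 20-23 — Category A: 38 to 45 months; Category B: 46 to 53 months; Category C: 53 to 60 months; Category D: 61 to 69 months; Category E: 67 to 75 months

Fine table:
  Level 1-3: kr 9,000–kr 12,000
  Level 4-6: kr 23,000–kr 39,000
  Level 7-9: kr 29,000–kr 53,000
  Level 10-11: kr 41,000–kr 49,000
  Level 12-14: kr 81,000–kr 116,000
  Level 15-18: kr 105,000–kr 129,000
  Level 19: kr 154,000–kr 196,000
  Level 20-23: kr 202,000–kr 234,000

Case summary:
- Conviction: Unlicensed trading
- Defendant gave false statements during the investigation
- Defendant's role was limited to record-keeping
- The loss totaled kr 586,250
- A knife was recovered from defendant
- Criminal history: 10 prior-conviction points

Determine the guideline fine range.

kr 202,000–kr 234,000

Base offense level for unlicensed trading: 14.
S1 applies (level before this adjustment is 14 ≥ 5, so +4): 14 + 4 = 18.
S2 applies: 18 + 2 = 20.
S4 applies: 20 + 2 = 22.
S5 applies: 22 − 2 = 20.
Final offense level: 20.
Level 20 falls in the 20-23 band.
Fine table: Level 20-23 → kr 202,000–kr 234,000.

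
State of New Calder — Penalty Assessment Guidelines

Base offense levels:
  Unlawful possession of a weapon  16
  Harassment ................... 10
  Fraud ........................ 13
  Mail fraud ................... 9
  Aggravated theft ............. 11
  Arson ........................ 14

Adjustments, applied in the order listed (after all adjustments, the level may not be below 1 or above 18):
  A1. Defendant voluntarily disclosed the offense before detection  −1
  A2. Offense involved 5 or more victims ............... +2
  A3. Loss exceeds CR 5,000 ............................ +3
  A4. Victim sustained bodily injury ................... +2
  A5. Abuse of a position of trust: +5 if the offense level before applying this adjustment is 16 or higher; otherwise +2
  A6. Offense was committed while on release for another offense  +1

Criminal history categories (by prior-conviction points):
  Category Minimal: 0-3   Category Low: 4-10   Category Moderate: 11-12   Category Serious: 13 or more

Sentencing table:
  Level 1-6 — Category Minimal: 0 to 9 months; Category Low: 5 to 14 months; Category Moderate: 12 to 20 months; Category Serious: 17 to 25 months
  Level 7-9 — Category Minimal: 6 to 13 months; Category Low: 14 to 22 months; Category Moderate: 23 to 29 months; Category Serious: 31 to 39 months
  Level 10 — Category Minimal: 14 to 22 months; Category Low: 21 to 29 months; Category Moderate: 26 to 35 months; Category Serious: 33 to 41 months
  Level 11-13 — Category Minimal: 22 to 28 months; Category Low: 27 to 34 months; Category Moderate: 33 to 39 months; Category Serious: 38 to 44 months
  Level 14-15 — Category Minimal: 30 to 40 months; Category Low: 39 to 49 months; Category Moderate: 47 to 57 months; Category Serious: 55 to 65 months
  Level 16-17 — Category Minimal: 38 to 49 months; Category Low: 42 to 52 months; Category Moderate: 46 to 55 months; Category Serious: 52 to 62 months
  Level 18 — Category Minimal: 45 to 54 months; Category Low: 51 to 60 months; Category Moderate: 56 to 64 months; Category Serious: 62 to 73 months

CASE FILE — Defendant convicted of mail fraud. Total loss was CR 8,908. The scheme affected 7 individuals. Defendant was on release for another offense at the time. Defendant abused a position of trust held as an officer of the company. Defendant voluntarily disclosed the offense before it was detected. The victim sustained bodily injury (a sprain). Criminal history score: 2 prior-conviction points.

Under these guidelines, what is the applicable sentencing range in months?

Base offense level for mail fraud: 9.
A1 applies: 9 − 1 = 8.
A2 applies: 8 + 2 = 10.
A3 applies: 10 + 3 = 13.
A4 applies: 13 + 2 = 15.
A5 applies (level before this adjustment is 15 < 16, so +2): 15 + 2 = 17.
A6 applies: 17 + 1 = 18.
Final offense level: 18.
Criminal history: 2 prior points → Category Minimal (0-3).
Level 18 falls in the 18 band.
Grid: Level 18 × Category Minimal = 45-54 months.

45-54 months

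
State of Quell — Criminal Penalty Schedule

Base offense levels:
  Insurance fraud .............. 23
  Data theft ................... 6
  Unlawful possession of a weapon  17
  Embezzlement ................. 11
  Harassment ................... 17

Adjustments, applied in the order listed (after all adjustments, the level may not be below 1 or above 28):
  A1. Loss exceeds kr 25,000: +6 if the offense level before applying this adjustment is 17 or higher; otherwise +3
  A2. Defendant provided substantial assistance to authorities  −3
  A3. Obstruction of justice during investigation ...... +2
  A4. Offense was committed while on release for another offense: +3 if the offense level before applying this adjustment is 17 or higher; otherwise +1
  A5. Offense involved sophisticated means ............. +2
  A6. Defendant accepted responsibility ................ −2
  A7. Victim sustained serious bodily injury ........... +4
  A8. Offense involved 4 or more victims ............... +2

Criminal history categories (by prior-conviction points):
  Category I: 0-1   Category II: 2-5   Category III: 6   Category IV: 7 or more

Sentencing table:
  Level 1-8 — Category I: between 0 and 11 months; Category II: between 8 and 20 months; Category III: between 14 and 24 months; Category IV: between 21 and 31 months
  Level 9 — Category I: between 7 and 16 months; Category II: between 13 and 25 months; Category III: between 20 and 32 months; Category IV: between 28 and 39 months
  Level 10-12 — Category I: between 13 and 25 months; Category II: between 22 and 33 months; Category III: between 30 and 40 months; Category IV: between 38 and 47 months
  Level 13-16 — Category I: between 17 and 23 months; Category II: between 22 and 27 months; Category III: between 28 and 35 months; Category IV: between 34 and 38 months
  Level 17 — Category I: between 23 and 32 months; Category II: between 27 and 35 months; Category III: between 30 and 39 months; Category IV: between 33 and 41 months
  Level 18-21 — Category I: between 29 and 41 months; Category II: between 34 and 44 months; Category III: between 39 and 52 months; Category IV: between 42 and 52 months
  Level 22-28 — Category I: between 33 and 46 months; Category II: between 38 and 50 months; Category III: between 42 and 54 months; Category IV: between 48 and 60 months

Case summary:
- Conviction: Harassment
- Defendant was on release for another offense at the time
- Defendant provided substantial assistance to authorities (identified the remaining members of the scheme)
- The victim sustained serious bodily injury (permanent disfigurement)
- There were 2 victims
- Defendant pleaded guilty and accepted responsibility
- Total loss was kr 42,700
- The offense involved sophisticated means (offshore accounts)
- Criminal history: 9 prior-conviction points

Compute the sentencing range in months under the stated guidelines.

48-60 months

Base offense level for harassment: 17.
A1 applies (level before this adjustment is 17 ≥ 17, so +6): 17 + 6 = 23.
A2 applies: 23 − 3 = 20.
A4 applies (level before this adjustment is 20 ≥ 17, so +3): 20 + 3 = 23.
A5 applies: 23 + 2 = 25.
A6 applies: 25 − 2 = 23.
A7 applies: 23 + 4 = 27.
A8 does not apply.
Final offense level: 27.
Criminal history: 9 prior points → Category IV (7+).
Level 27 falls in the 22-28 band.
Grid: Level 22-28 × Category IV = 48-60 months.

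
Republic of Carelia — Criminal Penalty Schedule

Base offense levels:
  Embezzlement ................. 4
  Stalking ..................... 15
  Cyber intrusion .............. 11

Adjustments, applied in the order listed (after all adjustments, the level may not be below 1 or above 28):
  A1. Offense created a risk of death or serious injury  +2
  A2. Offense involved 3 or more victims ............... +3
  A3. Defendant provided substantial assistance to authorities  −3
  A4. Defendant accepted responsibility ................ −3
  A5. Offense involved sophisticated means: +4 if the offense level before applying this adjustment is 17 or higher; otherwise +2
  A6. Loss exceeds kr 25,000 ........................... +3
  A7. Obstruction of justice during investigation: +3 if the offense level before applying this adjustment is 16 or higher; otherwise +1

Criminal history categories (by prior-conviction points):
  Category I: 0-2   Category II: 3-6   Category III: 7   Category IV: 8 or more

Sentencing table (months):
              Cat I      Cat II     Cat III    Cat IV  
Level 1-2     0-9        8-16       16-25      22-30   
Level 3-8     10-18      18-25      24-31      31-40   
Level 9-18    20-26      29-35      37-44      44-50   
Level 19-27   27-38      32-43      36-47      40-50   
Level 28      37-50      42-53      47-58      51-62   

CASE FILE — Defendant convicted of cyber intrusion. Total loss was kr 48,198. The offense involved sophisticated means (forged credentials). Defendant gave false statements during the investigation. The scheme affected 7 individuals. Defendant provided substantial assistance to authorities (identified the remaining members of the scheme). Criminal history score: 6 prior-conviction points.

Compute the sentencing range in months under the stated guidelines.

32-43 months

Base offense level for cyber intrusion: 11.
A2 applies: 11 + 3 = 14.
A3 applies: 14 − 3 = 11.
A5 applies (level before this adjustment is 11 < 17, so +2): 11 + 2 = 13.
A6 applies: 13 + 3 = 16.
A7 applies (level before this adjustment is 16 ≥ 16, so +3): 16 + 3 = 19.
Final offense level: 19.
Criminal history: 6 prior points → Category II (3-6).
Level 19 falls in the 19-27 band.
Grid: Level 19-27 × Category II = 32-43 months.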